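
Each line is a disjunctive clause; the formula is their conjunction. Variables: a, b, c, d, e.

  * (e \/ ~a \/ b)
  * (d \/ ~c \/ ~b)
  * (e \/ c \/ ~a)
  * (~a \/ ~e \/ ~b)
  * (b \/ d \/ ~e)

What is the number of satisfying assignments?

15

Case analysis on b and e:
  b=1, e=1: remaining (a,c,d) ∈ {(0,0,0); (0,0,1); (0,1,1)} — 3.
  b=1, e=0: remaining (a,c,d) ∈ {(0,0,0); (0,0,1); (0,1,1); (1,1,1)} — 4.
  b=0, e=1: remaining (a,c,d) ∈ {(0,0,1); (0,1,1); (1,0,1); (1,1,1)} — 4.
  b=0, e=0: remaining (a,c,d) ∈ {(0,0,0); (0,0,1); (0,1,0); (0,1,1)} — 4.
Total: 3 + 4 + 4 + 4 = 15.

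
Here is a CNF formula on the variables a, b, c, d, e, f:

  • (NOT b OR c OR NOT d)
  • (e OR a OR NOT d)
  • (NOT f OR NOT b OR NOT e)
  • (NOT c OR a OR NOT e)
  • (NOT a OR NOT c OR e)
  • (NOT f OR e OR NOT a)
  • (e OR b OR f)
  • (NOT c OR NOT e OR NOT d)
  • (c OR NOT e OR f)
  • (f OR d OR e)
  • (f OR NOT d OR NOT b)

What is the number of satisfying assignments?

11

Split on e, then f.
  e=1, f=1: 5 of the 16 assignments to (a,b,c,d) work.
  e=1, f=0: remaining (a,b,c,d) ∈ {(1,0,1,0); (1,1,1,0)} — 2.
  e=0, f=1: remaining (a,b,c,d) ∈ {(0,0,0,0); (0,0,1,0); (0,1,0,0); (0,1,1,0)} — 4.
  e=0, f=0: a clause becomes empty — 0.
Total: 5 + 2 + 4 + 0 = 11.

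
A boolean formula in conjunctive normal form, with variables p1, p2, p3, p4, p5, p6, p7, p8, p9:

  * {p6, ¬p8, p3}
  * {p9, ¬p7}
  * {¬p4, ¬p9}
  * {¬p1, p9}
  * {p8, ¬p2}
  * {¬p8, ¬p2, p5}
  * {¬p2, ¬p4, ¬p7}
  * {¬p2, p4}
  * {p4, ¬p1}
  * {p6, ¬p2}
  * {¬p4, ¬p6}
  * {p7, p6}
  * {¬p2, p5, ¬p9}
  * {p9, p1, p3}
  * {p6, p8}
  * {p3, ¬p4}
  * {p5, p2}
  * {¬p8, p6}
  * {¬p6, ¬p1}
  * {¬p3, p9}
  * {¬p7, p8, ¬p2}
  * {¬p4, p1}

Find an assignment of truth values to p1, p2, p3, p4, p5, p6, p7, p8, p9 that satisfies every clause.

Pure literal: p5 appears only positively; assign p5 = True.
Try p1 = False.
  then p4 is forced to False.
  then p2 is forced to False.
Branch on p3: take p3 = False.
  then p9 is forced to True.
Try p6 = True.
p7, p8 are now unconstrained; take p7 = True, p8 = True.
Every clause has at least one true literal under this assignment.

p1 = F, p2 = F, p3 = F, p4 = F, p5 = T, p6 = T, p7 = T, p8 = T, p9 = T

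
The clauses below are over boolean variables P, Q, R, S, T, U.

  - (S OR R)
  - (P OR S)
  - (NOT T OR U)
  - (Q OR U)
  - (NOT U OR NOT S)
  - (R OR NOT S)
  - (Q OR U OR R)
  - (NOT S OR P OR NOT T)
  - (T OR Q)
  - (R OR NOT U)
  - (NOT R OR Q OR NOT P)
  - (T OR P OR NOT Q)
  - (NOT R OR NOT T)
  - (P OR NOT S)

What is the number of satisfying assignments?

3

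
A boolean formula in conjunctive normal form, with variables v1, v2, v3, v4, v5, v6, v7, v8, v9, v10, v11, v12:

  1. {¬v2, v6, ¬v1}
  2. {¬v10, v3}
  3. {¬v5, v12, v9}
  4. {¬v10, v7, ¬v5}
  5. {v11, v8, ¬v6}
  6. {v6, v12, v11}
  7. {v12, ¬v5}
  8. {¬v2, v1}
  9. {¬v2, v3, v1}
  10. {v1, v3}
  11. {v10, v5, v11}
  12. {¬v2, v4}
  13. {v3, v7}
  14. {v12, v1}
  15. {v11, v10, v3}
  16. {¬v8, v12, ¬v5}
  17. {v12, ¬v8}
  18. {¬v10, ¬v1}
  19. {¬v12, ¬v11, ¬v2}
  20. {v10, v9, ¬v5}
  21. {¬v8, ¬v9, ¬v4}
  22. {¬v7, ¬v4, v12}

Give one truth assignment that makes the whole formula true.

v1=False, v2=False, v3=True, v4=False, v5=False, v6=False, v7=False, v8=False, v9=True, v10=True, v11=True, v12=True

v2 occurs only negated in the remaining clauses — set v2 = False.
v3 occurs only positively in the remaining clauses — set v3 = True.
Branch on v1: take v1 = False.
  then v12 is forced to True.
Try v4 = False.
The remaining clauses are satisfied by v5 = False, v6 = False, v7 = False, v8 = False, v9 = True, v10 = True, v11 = True.
Every clause has at least one true literal under this assignment.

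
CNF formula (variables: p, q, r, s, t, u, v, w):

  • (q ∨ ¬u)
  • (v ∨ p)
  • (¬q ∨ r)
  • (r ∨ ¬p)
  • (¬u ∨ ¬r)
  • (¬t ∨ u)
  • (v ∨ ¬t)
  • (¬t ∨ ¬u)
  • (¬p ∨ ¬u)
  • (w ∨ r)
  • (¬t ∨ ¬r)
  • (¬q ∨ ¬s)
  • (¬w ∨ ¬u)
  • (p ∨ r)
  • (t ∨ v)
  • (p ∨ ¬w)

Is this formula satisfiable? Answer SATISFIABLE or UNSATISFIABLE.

SATISFIABLE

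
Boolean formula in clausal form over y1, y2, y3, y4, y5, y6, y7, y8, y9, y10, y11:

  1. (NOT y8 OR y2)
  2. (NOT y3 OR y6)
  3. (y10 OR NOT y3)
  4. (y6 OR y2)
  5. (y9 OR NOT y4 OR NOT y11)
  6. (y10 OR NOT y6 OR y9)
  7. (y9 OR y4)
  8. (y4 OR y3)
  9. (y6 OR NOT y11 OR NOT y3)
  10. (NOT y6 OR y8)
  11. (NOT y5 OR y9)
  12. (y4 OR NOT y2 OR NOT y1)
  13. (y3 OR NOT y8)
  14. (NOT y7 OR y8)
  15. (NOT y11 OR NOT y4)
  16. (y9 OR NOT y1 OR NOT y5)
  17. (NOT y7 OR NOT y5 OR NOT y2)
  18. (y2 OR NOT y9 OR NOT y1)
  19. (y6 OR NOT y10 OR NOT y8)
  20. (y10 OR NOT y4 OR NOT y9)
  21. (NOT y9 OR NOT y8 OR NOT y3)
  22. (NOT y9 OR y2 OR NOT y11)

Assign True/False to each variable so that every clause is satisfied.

y1 occurs only negated in the remaining clauses — set y1 = False.
y5 occurs only negated in the remaining clauses — set y5 = False.
Try y2 = True.
Try y3 = False.
  then y4 is forced to True.
  then y8 is forced to False.
  then y6 is forced to False.
  then y7 is forced to False.
  then y11 is forced to False.
Try y9 = False.
y10 is now unconstrained; take y10 = True.
Every clause has at least one true literal under this assignment.
Check each clause:
  1. (y2 OR NOT y8) — NOT y8 is true.
  2. (y6 OR NOT y3) — NOT y3 is true.
  3. (y10 OR NOT y3) — y10 is true.
  4. (y2 OR y6) — y2 is true.
  5. (NOT y11 OR NOT y4 OR y9) — NOT y11 is true.
  6. (NOT y6 OR y9 OR y10) — y10 is true.
  7. (y4 OR y9) — y4 is true.
  8. (y4 OR y3) — y4 is true.
  9. (y6 OR NOT y3 OR NOT y11) — NOT y11 is true.
  10. (y8 OR NOT y6) — NOT y6 is true.
  11. (NOT y5 OR y9) — NOT y5 is true.
  12. (y4 OR NOT y2 OR NOT y1) — y4 is true.
  13. (y3 OR NOT y8) — NOT y8 is true.
  14. (y8 OR NOT y7) — NOT y7 is true.
  15. (NOT y11 OR NOT y4) — NOT y11 is true.
  16. (NOT y1 OR y9 OR NOT y5) — NOT y5 is true.
  17. (NOT y5 OR NOT y2 OR NOT y7) — NOT y7 is true.
  18. (NOT y9 OR y2 OR NOT y1) — y2 is true.
  19. (NOT y8 OR y6 OR NOT y10) — NOT y8 is true.
  20. (NOT y4 OR NOT y9 OR y10) — y10 is true.
  21. (NOT y3 OR NOT y8 OR NOT y9) — NOT y8 is true.
  22. (NOT y11 OR NOT y9 OR y2) — y2 is true.

y1=F, y2=T, y3=F, y4=T, y5=F, y6=F, y7=F, y8=F, y9=F, y10=T, y11=F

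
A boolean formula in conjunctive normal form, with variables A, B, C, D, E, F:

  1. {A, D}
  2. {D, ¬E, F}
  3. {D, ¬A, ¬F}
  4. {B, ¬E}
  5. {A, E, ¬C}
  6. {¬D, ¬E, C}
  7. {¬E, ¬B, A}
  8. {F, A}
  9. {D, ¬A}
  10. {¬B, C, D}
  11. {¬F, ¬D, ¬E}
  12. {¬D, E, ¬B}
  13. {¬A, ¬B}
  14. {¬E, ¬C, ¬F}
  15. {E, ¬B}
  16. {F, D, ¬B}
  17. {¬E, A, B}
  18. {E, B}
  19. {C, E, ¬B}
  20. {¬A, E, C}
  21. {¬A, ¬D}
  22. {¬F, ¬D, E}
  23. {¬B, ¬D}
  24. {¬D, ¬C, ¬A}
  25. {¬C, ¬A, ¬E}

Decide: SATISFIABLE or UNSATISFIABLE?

E = True:
  propagation gives B=True, A=True; an empty clause results — contradiction.
E = False:
  propagation gives B=False; an empty clause results — contradiction.
Every branch closes, so no satisfying assignment exists.

UNSATISFIABLE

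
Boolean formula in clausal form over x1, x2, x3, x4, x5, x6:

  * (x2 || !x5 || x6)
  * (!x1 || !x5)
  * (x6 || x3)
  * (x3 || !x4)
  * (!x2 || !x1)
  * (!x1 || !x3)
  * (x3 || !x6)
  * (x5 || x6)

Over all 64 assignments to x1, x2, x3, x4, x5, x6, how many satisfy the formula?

Split on x3, then x6.
  x3=1, x6=1: forces x1=0; x2, x4, x5 free → 2^3 = 8.
  x3=1, x6=0: remaining (x1,x2,x4,x5) ∈ {(0,1,0,1); (0,1,1,1)} — 2.
  x3=0, x6=1: a clause becomes empty — 0.
  x3=0, x6=0: a clause becomes empty — 0.
Total: 8 + 2 + 0 + 0 = 10.

10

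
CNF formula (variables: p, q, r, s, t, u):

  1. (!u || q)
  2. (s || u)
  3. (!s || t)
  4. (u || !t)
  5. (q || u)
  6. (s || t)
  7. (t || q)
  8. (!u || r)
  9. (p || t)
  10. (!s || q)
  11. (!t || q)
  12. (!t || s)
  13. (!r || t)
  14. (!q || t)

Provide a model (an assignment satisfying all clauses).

p=False, q=True, r=True, s=True, t=True, u=True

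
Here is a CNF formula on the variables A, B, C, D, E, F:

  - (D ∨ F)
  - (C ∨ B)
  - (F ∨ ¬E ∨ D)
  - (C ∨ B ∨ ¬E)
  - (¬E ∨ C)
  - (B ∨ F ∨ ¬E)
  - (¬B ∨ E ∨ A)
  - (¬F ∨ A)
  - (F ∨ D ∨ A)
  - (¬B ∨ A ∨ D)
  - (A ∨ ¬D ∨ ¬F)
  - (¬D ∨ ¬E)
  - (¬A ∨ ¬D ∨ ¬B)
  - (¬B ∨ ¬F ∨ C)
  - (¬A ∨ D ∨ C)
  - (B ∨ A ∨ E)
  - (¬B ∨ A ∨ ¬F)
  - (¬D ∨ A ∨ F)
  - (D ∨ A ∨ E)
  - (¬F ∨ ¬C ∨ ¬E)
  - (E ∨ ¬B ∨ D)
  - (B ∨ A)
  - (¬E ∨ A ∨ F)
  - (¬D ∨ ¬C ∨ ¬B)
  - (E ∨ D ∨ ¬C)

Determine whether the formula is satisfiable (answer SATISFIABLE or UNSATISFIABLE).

Branch on A: take A = True.
Branch on B: take B = False.
  then C is forced to True.
Set D = True and propagate.
  then E is forced to False.
F is now unconstrained; take F = False.
So A=T  B=F  C=T  D=T  E=F  F=F is a satisfying assignment.

SATISFIABLE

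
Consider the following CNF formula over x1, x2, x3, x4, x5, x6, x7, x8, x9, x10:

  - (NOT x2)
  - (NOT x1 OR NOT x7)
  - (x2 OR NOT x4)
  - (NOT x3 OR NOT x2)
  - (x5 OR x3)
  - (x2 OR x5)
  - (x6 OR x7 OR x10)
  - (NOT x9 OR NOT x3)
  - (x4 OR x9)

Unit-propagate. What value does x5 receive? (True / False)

True

(NOT x2) is a unit clause: x2 = False.
(x2 OR NOT x4): since x2 = False, the clause reduces to (NOT x4). x4 = False.
In (x2 OR x5), x2 is now false; x5 must hold, so x5 = True.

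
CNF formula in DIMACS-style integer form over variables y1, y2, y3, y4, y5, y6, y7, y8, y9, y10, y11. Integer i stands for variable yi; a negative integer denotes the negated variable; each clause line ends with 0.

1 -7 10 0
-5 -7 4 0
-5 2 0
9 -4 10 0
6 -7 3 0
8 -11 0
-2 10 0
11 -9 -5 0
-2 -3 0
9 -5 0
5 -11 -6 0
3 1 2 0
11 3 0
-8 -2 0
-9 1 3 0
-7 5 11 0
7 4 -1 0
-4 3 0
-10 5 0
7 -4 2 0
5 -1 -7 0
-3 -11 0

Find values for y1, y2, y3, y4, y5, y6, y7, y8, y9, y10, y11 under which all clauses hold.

Try y1 = False.
Set y2 = False and propagate.
  then y5 is forced to False.
  then y3 is forced to True.
  then y10 is forced to False.
  then y7 is forced to False.
  then y4 is forced to False.
  then y11 is forced to False.
y6, y8, y9 are now unconstrained; take y6 = False, y8 = True, y9 = False.
Every clause has at least one true literal under this assignment.

y1=F, y2=F, y3=T, y4=F, y5=F, y6=F, y7=F, y8=T, y9=F, y10=F, y11=F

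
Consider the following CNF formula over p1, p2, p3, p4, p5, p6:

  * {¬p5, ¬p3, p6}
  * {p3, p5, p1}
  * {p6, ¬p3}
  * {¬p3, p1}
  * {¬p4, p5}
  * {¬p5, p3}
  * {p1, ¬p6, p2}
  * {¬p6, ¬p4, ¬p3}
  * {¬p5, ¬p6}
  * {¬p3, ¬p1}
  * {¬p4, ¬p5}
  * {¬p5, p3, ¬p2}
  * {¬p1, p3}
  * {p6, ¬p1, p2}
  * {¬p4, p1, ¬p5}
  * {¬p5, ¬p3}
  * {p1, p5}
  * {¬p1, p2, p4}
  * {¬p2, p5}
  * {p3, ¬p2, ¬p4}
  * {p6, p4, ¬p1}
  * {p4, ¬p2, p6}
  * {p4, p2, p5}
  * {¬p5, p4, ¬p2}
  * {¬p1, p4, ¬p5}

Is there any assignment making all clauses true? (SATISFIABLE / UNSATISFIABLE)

UNSATISFIABLE

p5 = True:
  propagation gives p3=True; an empty clause results — contradiction.
p5 = False:
  propagation gives p4=False, p1=True, p3=False; an empty clause results — contradiction.
Every branch closes, so no satisfying assignment exists.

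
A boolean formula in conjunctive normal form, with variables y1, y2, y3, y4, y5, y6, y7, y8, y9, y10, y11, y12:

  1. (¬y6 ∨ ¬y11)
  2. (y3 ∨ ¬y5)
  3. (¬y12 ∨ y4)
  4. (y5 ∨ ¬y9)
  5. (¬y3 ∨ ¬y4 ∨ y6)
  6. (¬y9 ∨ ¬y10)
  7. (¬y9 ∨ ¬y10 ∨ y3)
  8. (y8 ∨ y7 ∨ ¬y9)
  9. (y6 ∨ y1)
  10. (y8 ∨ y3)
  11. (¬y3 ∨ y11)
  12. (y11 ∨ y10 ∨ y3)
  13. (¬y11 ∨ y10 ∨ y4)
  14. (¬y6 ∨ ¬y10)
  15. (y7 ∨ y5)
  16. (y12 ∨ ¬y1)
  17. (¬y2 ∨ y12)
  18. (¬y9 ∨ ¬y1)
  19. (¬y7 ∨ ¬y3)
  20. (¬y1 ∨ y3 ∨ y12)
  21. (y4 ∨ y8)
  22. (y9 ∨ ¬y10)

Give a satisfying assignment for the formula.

y1 = True, y2 = False, y3 = False, y4 = True, y5 = False, y6 = False, y7 = True, y8 = True, y9 = False, y10 = False, y11 = True, y12 = True

y2 occurs only negated in the remaining clauses — set y2 = False.
y8 occurs only positively in the remaining clauses — set y8 = True.
Branch on y1: take y1 = True.
  then y12 is forced to True.
  then y4 is forced to True.
  then y9 is forced to False.
  then y10 is forced to False.
Set y3 = False and propagate.
  then y5 is forced to False.
  then y11 is forced to True.
  then y6 is forced to False.
  then y7 is forced to True.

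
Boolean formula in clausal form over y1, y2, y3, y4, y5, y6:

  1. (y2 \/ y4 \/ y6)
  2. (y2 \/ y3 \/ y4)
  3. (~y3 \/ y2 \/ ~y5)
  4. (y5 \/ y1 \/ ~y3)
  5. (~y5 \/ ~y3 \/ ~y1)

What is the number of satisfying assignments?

Case analysis on y3 and y2:
  y3=1, y2=1: y4, y6 free; 2 ways for (y1,y5) × 2^2 = 8.
  y3=1, y2=0: remaining (y1,y4,y5,y6) ∈ {(1,0,0,1); (1,1,0,0); (1,1,0,1)} — 3.
  y3=0, y2=1: y1, y4, y5, y6 free → 2^4 = 16.
  y3=0, y2=0: forces y4=1; y1, y5, y6 free → 2^3 = 8.
Total: 8 + 3 + 16 + 8 = 35.

35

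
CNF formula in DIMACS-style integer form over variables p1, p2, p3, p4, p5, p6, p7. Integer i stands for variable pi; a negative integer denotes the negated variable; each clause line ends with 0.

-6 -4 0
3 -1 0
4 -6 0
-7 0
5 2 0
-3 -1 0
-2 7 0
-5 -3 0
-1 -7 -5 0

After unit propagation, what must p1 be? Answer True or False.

(~p7) is a unit clause: p7 = False.
(p7 | ~p2): since p7 = False, the clause reduces to (~p2). p2 = False.
From (p5 | p2) and p2 = False: p5 = True.
(~p5 | ~p3): since p5 = True, the clause reduces to (~p3). p3 = False.
(p3 | ~p1): since p3 = False, the clause reduces to (~p1). p1 = False.

False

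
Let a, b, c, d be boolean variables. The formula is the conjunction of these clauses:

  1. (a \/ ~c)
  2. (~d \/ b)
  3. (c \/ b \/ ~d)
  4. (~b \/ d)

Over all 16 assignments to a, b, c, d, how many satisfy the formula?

6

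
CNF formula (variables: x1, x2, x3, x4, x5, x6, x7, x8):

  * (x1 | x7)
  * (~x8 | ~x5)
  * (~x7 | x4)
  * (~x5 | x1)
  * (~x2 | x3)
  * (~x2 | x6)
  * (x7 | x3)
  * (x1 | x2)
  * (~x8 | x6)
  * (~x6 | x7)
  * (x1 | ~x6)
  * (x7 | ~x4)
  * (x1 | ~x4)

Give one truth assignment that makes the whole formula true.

x1 = T, x2 = F, x3 = T, x4 = F, x5 = T, x6 = F, x7 = F, x8 = F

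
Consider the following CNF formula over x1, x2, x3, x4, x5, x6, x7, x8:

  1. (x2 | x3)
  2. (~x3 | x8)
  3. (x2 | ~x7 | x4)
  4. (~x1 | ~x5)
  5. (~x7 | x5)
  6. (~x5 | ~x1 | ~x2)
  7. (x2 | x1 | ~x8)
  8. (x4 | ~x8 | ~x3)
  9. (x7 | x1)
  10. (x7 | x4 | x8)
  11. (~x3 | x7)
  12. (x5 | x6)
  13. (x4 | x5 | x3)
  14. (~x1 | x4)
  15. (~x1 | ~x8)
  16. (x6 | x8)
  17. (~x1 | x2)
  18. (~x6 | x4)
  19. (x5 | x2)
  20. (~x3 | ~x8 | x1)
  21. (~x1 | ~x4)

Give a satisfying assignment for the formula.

Try x1 = False.
  then x7 is forced to True.
  then x5 is forced to True.
The remaining clauses are satisfied by x2 = True, x3 = False, x4 = False, x6 = False, x8 = True.
Every clause has at least one true literal under this assignment.

x1=0  x2=1  x3=0  x4=0  x5=1  x6=0  x7=1  x8=1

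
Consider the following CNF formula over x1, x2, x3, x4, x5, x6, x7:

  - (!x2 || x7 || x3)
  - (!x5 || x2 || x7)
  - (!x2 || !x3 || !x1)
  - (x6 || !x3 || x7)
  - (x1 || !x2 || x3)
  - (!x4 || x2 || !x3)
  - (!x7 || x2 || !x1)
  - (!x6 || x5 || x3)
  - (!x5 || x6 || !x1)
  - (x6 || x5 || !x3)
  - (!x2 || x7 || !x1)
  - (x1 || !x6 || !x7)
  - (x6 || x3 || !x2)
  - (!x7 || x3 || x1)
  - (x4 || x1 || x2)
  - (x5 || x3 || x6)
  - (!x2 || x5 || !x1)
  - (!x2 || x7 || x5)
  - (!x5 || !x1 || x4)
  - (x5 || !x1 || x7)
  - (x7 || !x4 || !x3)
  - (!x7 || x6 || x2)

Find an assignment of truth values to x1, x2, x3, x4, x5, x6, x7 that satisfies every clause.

Branch on x1: take x1 = False.
For the remaining variables, x2 = True, x3 = True, x4 = False, x5 = True, x6 = False, x7 = True works.

x1 = False  x2 = True  x3 = True  x4 = False  x5 = True  x6 = False  x7 = True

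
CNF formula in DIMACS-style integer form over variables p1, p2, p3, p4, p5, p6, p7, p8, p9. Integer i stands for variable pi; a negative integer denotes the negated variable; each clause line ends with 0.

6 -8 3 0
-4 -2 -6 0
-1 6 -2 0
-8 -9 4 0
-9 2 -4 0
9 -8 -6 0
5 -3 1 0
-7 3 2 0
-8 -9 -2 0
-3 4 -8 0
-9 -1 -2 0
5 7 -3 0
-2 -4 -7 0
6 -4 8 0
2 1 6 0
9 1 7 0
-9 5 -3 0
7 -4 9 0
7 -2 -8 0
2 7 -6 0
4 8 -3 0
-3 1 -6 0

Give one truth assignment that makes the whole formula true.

Set p1 = False and propagate.
Try p2 = True.
Try p3 = False.
The remaining clauses are satisfied by p4 = False, p5 = False, p6 = False, p7 = False, p8 = False, p9 = True.
Every clause has at least one true literal under this assignment.
Check each clause:
  1. (p3 || p6 || !p8) — !p8 is true.
  2. (!p4 || !p2 || !p6) — !p6 is true.
  3. (!p1 || !p2 || p6) — !p1 is true.
  4. (!p9 || !p8 || p4) — !p8 is true.
  5. (!p9 || !p4 || p2) — p2 is true.
  6. (!p8 || p9 || !p6) — !p8 is true.
  7. (p5 || !p3 || p1) — !p3 is true.
  8. (!p7 || p2 || p3) — !p7 is true.
  9. (!p8 || !p2 || !p9) — !p8 is true.
  10. (!p8 || !p3 || p4) — !p8 is true.
  11. (!p2 || !p9 || !p1) — !p1 is true.
  12. (p7 || !p3 || p5) — !p3 is true.
  13. (!p2 || !p4 || !p7) — !p7 is true.
  14. (!p4 || p6 || p8) — !p4 is true.
  15. (p2 || p6 || p1) — p2 is true.
  16. (p7 || p1 || p9) — p9 is true.
  17. (!p3 || !p9 || p5) — !p3 is true.
  18. (p9 || !p4 || p7) — p9 is true.
  19. (!p8 || !p2 || p7) — !p8 is true.
  20. (!p6 || p7 || p2) — !p6 is true.
  21. (p4 || !p3 || p8) — !p3 is true.
  22. (p1 || !p3 || !p6) — !p6 is true.

p1=F, p2=T, p3=F, p4=F, p5=F, p6=F, p7=F, p8=F, p9=T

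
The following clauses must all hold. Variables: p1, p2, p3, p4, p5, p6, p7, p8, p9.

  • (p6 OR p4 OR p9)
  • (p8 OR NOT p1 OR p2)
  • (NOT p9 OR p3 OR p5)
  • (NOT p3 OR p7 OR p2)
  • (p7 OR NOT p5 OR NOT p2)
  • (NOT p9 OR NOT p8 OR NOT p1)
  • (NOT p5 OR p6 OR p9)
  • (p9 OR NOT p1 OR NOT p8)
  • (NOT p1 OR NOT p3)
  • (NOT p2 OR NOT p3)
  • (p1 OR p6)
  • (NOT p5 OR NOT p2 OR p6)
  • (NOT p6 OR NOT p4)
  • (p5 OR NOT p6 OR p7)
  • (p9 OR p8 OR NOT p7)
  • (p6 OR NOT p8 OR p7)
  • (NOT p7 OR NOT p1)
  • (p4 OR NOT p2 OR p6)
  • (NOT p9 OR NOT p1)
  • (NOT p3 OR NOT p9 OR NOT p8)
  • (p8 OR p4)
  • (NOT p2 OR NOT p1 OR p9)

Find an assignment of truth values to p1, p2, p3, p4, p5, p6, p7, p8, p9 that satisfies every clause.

p1 = F, p2 = F, p3 = F, p4 = F, p5 = T, p6 = T, p7 = T, p8 = T, p9 = F

Set p1 = False and propagate.
  then p6 is forced to True.
  then p4 is forced to False.
  then p8 is forced to True.
Branch on p2: take p2 = False.
The remaining clauses are satisfied by p3 = False, p5 = True, p7 = True, p9 = False.
Check each clause:
  1. (p4 OR p6 OR p9) — p6 is true.
  2. (p2 OR NOT p1 OR p8) — p8 is true.
  3. (p3 OR p5 OR NOT p9) — p5 is true.
  4. (NOT p3 OR p2 OR p7) — NOT p3 is true.
  5. (p7 OR NOT p2 OR NOT p5) — NOT p2 is true.
  6. (NOT p9 OR NOT p8 OR NOT p1) — NOT p1 is true.
  7. (p9 OR NOT p5 OR p6) — p6 is true.
  8. (p9 OR NOT p1 OR NOT p8) — NOT p1 is true.
  9. (NOT p1 OR NOT p3) — NOT p3 is true.
  10. (NOT p2 OR NOT p3) — NOT p3 is true.
  11. (p1 OR p6) — p6 is true.
  12. (NOT p2 OR p6 OR NOT p5) — p6 is true.
  13. (NOT p4 OR NOT p6) — NOT p4 is true.
  14. (NOT p6 OR p5 OR p7) — p5 is true.
  15. (p8 OR NOT p7 OR p9) — p8 is true.
  16. (NOT p8 OR p6 OR p7) — p6 is true.
  17. (NOT p7 OR NOT p1) — NOT p1 is true.
  18. (p6 OR NOT p2 OR p4) — p6 is true.
  19. (NOT p9 OR NOT p1) — NOT p1 is true.
  20. (NOT p8 OR NOT p3 OR NOT p9) — NOT p3 is true.
  21. (p8 OR p4) — p8 is true.
  22. (NOT p2 OR NOT p1 OR p9) — NOT p2 is true.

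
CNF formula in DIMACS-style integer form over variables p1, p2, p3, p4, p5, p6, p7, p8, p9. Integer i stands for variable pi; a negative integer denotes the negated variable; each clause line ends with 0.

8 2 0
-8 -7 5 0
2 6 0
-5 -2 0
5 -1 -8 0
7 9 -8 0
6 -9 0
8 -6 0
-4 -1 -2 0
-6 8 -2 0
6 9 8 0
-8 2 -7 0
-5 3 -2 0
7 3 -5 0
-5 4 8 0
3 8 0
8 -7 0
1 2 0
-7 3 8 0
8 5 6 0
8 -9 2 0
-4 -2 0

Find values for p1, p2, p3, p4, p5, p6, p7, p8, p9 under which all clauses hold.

p1=F, p2=T, p3=T, p4=F, p5=F, p6=T, p7=F, p8=T, p9=T

p3 occurs only positively in the remaining clauses — set p3 = True.
Set p1 = False and propagate.
  then p2 is forced to True.
  then p5 is forced to False.
  then p4 is forced to False.
Try p6 = True.
  then p8 is forced to True.
  then p7 is forced to False.
  then p9 is forced to True.
Check each clause:
  1. (p2 \/ p8) — p8 is true.
  2. (~p8 \/ ~p7 \/ p5) — ~p7 is true.
  3. (p2 \/ p6) — p2 is true.
  4. (~p5 \/ ~p2) — ~p5 is true.
  5. (p5 \/ ~p8 \/ ~p1) — ~p1 is true.
  6. (~p8 \/ p9 \/ p7) — p9 is true.
  7. (p6 \/ ~p9) — p6 is true.
  8. (p8 \/ ~p6) — p8 is true.
  9. (~p2 \/ ~p1 \/ ~p4) — ~p4 is true.
  10. (p8 \/ ~p2 \/ ~p6) — p8 is true.
  11. (p6 \/ p8 \/ p9) — p8 is true.
  12. (p2 \/ ~p7 \/ ~p8) — ~p7 is true.
  13. (~p5 \/ ~p2 \/ p3) — p3 is true.
  14. (p7 \/ ~p5 \/ p3) — p3 is true.
  15. (~p5 \/ p4 \/ p8) — p8 is true.
  16. (p8 \/ p3) — p8 is true.
  17. (p8 \/ ~p7) — p8 is true.
  18. (p2 \/ p1) — p2 is true.
  19. (~p7 \/ p3 \/ p8) — p8 is true.
  20. (p8 \/ p5 \/ p6) — p8 is true.
  21. (p8 \/ ~p9 \/ p2) — p8 is true.
  22. (~p2 \/ ~p4) — ~p4 is true.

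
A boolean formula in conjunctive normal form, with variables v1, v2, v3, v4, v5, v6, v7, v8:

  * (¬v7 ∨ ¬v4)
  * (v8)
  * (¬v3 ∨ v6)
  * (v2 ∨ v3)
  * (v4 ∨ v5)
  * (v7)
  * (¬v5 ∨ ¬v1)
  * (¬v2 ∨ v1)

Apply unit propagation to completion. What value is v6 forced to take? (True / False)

(v8) is a unit clause: v8 = True.
Unit clause (v7) sets v7 = True.
(¬v4 ∨ ¬v7): since v7 = True, the clause reduces to (¬v4). v4 = False.
From (v4 ∨ v5) and v4 = False: v5 = True.
(¬v5 ∨ ¬v1): since v5 = True, the clause reduces to (¬v1). v1 = False.
(v1 ∨ ¬v2): since v1 = False, the clause reduces to (¬v2). v2 = False.
(v2 ∨ v3) with v2 = False leaves only v3, so v3 = True.
From (¬v3 ∨ v6) and v3 = True: v6 = True.

True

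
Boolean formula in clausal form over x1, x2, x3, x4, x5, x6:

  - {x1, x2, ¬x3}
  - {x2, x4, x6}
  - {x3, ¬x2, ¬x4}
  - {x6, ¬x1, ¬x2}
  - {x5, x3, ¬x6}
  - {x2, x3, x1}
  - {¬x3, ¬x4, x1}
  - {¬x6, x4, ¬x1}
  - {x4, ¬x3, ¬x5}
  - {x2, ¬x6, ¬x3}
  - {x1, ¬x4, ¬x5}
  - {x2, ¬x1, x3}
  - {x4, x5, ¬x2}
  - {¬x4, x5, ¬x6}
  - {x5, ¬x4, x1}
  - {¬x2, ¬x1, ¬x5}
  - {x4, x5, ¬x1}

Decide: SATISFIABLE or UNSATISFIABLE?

SATISFIABLE

Try x1 = True.
Try x2 = False.
  then x3 is forced to True.
  then x6 is forced to False.
  then x4 is forced to True.
x5 is now unconstrained; take x5 = False.
So x1 = T  x2 = F  x3 = T  x4 = T  x5 = F  x6 = F is a satisfying assignment.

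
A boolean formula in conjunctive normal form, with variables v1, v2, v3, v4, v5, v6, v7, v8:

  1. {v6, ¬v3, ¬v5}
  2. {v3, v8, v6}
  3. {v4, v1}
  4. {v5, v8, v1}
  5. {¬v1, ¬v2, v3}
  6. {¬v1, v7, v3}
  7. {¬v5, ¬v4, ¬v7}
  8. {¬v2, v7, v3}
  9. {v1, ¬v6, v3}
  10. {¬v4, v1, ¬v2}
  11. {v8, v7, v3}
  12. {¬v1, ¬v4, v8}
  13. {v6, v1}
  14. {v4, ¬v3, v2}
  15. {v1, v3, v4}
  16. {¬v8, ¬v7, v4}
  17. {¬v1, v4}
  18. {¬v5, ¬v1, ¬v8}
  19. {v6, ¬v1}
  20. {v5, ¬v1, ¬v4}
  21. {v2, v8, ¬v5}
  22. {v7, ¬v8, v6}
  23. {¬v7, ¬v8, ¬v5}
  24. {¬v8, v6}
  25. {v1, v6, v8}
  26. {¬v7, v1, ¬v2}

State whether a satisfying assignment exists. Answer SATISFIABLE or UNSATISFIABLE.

Branch on v1: take v1 = False.
  then v4 is forced to True.
  then v2 is forced to False.
  then v6 is forced to True.
  then v3 is forced to True.
Try v5 = False.
  then v8 is forced to True.
v7 is now unconstrained; take v7 = True.
Every clause has at least one true literal under this assignment.
So v1 = F, v2 = F, v3 = T, v4 = T, v5 = F, v6 = T, v7 = T, v8 = T is a satisfying assignment.

SATISFIABLE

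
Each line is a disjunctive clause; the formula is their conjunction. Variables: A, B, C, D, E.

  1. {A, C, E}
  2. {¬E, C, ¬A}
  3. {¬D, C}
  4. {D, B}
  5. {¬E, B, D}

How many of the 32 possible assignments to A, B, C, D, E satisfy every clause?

Split on C, then D.
  C=1, D=1: A, B, E free → 2^3 = 8.
  C=1, D=0: remaining (A,B,E) ∈ {(0,1,0); (0,1,1); (1,1,0); (1,1,1)} — 4.
  C=0, D=1: a clause becomes empty — 0.
  C=0, D=0: remaining (A,B,E) ∈ {(0,1,1); (1,1,0)} — 2.
Total: 8 + 4 + 0 + 2 = 14.

14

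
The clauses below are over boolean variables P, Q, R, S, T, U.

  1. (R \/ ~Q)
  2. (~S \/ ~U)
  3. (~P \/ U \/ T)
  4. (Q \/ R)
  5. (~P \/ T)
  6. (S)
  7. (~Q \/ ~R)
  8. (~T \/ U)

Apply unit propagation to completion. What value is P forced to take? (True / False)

False

(S) is a unit clause: S = True.
In (~S \/ ~U), ~S is now false; ~U must hold, so U = False.
(U \/ ~T): since U = False, the clause reduces to (~T). T = False.
In (T \/ U \/ ~P), T, U are now false; ~P must hold, so P = False.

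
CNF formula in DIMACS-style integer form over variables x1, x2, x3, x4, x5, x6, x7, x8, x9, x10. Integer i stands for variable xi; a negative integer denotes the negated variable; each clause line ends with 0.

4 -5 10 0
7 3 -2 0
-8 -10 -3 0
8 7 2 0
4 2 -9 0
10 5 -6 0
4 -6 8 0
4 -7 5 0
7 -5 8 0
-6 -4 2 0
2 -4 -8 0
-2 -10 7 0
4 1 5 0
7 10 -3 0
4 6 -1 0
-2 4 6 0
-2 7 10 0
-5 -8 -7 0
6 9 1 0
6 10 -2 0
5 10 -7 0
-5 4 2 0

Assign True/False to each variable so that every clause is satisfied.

Branch on x1: take x1 = False.
For the remaining variables, x2 = True, x3 = True, x4 = True, x5 = True, x6 = True, x7 = True, x8 = False, x9 = True, x10 = False works.
Every clause has at least one true literal under this assignment.
Check each clause:
  1. (~x5 \/ x10 \/ x4) — x4 is true.
  2. (x3 \/ ~x2 \/ x7) — x3 is true.
  3. (~x3 \/ ~x8 \/ ~x10) — ~x8 is true.
  4. (x8 \/ x2 \/ x7) — x2 is true.
  5. (~x9 \/ x2 \/ x4) — x2 is true.
  6. (x10 \/ ~x6 \/ x5) — x5 is true.
  7. (x8 \/ x4 \/ ~x6) — x4 is true.
  8. (x4 \/ ~x7 \/ x5) — x4 is true.
  9. (x7 \/ x8 \/ ~x5) — x7 is true.
  10. (~x4 \/ x2 \/ ~x6) — x2 is true.
  11. (x2 \/ ~x8 \/ ~x4) — ~x8 is true.
  12. (~x2 \/ ~x10 \/ x7) — ~x10 is true.
  13. (x4 \/ x1 \/ x5) — x4 is true.
  14. (~x3 \/ x10 \/ x7) — x7 is true.
  15. (~x1 \/ x6 \/ x4) — x4 is true.
  16. (x4 \/ x6 \/ ~x2) — x4 is true.
  17. (~x2 \/ x10 \/ x7) — x7 is true.
  18. (~x8 \/ ~x5 \/ ~x7) — ~x8 is true.
  19. (x9 \/ x1 \/ x6) — x9 is true.
  20. (x10 \/ x6 \/ ~x2) — x6 is true.
  21. (~x7 \/ x5 \/ x10) — x5 is true.
  22. (~x5 \/ x4 \/ x2) — x2 is true.

x1=F  x2=T  x3=T  x4=T  x5=T  x6=T  x7=T  x8=F  x9=T  x10=F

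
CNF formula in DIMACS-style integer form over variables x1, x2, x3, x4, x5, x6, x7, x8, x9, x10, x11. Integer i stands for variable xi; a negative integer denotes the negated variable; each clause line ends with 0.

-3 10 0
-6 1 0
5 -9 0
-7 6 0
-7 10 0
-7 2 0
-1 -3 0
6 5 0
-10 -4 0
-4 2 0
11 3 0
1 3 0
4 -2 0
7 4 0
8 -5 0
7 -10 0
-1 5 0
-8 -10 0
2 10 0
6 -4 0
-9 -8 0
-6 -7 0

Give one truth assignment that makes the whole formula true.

Pure literal: x9 appears only negated; assign x9 = False.
Pure literal: x11 appears only positively; assign x11 = True.
Set x1 = True and propagate.
  then x3 is forced to False.
  then x5 is forced to True.
  then x8 is forced to True.
  then x10 is forced to False.
  then x7 is forced to False.
  then x4 is forced to True.
  then x2 is forced to True.
  then x6 is forced to True.
Every clause has at least one true literal under this assignment.
Check each clause:
  1. (NOT x3 OR x10) — NOT x3 is true.
  2. (x1 OR NOT x6) — x1 is true.
  3. (x5 OR NOT x9) — x5 is true.
  4. (NOT x7 OR x6) — NOT x7 is true.
  5. (NOT x7 OR x10) — NOT x7 is true.
  6. (x2 OR NOT x7) — NOT x7 is true.
  7. (NOT x1 OR NOT x3) — NOT x3 is true.
  8. (x6 OR x5) — x5 is true.
  9. (NOT x10 OR NOT x4) — NOT x10 is true.
  10. (x2 OR NOT x4) — x2 is true.
  11. (x11 OR x3) — x11 is true.
  12. (x3 OR x1) — x1 is true.
  13. (NOT x2 OR x4) — x4 is true.
  14. (x7 OR x4) — x4 is true.
  15. (x8 OR NOT x5) — x8 is true.
  16. (x7 OR NOT x10) — NOT x10 is true.
  17. (x5 OR NOT x1) — x5 is true.
  18. (NOT x8 OR NOT x10) — NOT x10 is true.
  19. (x2 OR x10) — x2 is true.
  20. (x6 OR NOT x4) — x6 is true.
  21. (NOT x9 OR NOT x8) — NOT x9 is true.
  22. (NOT x7 OR NOT x6) — NOT x7 is true.

x1 = T  x2 = T  x3 = F  x4 = T  x5 = T  x6 = T  x7 = F  x8 = T  x9 = F  x10 = F  x11 = T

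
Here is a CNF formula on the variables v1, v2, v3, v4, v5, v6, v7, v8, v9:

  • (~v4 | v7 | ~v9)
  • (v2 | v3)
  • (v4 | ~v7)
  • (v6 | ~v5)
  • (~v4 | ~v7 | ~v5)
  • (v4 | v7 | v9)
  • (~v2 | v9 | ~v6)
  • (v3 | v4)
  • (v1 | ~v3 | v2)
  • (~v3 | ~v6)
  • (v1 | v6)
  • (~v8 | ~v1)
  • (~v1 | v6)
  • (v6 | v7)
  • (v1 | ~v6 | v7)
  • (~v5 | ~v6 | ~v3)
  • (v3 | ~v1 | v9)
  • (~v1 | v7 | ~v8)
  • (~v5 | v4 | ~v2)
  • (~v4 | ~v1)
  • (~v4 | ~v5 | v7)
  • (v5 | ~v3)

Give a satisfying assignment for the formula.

v1 = F, v2 = T, v3 = F, v4 = T, v5 = F, v6 = T, v7 = T, v8 = F, v9 = T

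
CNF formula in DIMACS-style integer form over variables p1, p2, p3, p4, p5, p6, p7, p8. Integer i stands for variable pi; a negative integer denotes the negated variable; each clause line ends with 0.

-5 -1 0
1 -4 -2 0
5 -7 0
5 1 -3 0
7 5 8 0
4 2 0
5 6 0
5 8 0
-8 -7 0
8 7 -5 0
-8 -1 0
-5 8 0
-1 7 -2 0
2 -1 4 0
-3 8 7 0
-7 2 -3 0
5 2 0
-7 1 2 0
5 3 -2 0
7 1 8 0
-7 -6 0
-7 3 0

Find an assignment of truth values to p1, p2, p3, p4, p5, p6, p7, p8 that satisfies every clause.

Branch on p1: take p1 = False.
Set p2 = True and propagate.
  then p4 is forced to False.
Set p3 = True and propagate.
  then p5 is forced to True.
  then p8 is forced to True.
  then p7 is forced to False.
p6 is now unconstrained; take p6 = True.
Every clause has at least one true literal under this assignment.

p1=False, p2=True, p3=True, p4=False, p5=True, p6=True, p7=False, p8=True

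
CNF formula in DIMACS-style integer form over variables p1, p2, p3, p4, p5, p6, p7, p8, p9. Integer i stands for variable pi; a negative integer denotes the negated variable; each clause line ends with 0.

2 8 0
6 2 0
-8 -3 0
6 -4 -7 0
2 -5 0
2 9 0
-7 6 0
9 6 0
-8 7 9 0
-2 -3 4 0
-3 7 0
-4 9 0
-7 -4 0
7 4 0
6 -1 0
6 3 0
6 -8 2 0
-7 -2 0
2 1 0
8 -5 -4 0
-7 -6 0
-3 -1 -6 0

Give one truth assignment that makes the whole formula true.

p1=True  p2=True  p3=False  p4=True  p5=False  p6=True  p7=False  p8=True  p9=True

Check each clause:
  1. (p8 ∨ p2) — p8 is true.
  2. (p6 ∨ p2) — p2 is true.
  3. (¬p8 ∨ ¬p3) — ¬p3 is true.
  4. (¬p7 ∨ ¬p4 ∨ p6) — ¬p7 is true.
  5. (¬p5 ∨ p2) — p2 is true.
  6. (p9 ∨ p2) — p9 is true.
  7. (p6 ∨ ¬p7) — ¬p7 is true.
  8. (p9 ∨ p6) — p9 is true.
  9. (¬p8 ∨ p7 ∨ p9) — p9 is true.
  10. (¬p3 ∨ ¬p2 ∨ p4) — p4 is true.
  11. (¬p3 ∨ p7) — ¬p3 is true.
  12. (¬p4 ∨ p9) — p9 is true.
  13. (¬p7 ∨ ¬p4) — ¬p7 is true.
  14. (p4 ∨ p7) — p4 is true.
  15. (¬p1 ∨ p6) — p6 is true.
  16. (p3 ∨ p6) — p6 is true.
  17. (p2 ∨ ¬p8 ∨ p6) — p2 is true.
  18. (¬p7 ∨ ¬p2) — ¬p7 is true.
  19. (p2 ∨ p1) — p1 is true.
  20. (¬p5 ∨ ¬p4 ∨ p8) — p8 is true.
  21. (¬p7 ∨ ¬p6) — ¬p7 is true.
  22. (¬p6 ∨ ¬p1 ∨ ¬p3) — ¬p3 is true.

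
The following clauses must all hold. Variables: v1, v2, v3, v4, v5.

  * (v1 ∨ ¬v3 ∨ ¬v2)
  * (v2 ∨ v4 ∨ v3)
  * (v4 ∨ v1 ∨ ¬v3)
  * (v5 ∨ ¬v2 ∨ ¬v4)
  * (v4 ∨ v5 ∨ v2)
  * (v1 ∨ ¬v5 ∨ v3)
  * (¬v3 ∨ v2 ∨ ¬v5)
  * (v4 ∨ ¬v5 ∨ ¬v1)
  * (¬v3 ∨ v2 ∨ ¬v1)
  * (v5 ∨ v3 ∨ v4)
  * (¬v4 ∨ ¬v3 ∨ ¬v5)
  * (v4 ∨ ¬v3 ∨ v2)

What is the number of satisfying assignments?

6

Satisfying assignments:
  v1=0 v2=0 v3=0 v4=1 v5=0
  v1=0 v2=0 v3=1 v4=1 v5=0
  v1=1 v2=0 v3=0 v4=1 v5=0
  v1=1 v2=0 v3=0 v4=1 v5=1
  v1=1 v2=1 v3=0 v4=1 v5=1
  v1=1 v2=1 v3=1 v4=0 v5=0
Count: 6.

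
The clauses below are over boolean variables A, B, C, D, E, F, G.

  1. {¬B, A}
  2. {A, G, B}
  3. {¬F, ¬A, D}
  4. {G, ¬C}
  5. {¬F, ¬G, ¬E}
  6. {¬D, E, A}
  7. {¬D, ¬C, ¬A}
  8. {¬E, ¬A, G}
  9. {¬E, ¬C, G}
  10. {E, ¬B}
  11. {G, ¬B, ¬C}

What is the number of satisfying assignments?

21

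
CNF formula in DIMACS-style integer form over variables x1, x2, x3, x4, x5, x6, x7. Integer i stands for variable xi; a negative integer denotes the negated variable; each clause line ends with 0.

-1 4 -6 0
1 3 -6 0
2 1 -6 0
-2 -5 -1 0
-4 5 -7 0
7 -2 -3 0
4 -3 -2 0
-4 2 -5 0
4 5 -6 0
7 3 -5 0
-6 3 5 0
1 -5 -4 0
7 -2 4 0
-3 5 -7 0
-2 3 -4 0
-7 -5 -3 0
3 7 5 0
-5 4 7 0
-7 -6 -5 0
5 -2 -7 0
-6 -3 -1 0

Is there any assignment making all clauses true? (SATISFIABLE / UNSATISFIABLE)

SATISFIABLE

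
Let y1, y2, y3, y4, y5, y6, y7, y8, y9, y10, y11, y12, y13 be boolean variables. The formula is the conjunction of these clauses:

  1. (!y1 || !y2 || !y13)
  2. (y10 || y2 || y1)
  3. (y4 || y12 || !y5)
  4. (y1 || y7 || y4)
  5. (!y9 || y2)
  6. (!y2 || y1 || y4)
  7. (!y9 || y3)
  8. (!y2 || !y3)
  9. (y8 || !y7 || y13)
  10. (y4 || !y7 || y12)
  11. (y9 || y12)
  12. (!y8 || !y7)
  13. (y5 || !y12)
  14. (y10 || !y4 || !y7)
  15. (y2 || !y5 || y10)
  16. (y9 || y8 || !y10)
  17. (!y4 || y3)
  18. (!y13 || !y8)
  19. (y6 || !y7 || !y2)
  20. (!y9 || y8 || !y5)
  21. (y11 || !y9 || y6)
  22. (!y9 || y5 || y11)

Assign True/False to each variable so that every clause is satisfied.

y1=1, y2=1, y3=0, y4=0, y5=1, y6=0, y7=0, y8=1, y9=0, y10=0, y11=1, y12=1, y13=0

Check each clause:
  1. (!y13 || !y1 || !y2) — !y13 is true.
  2. (y2 || y10 || y1) — y1 is true.
  3. (y12 || !y5 || y4) — y12 is true.
  4. (y7 || y4 || y1) — y1 is true.
  5. (!y9 || y2) — y2 is true.
  6. (y1 || y4 || !y2) — y1 is true.
  7. (y3 || !y9) — !y9 is true.
  8. (!y3 || !y2) — !y3 is true.
  9. (y13 || y8 || !y7) — y8 is true.
  10. (y12 || !y7 || y4) — !y7 is true.
  11. (y12 || y9) — y12 is true.
  12. (!y7 || !y8) — !y7 is true.
  13. (y5 || !y12) — y5 is true.
  14. (!y4 || !y7 || y10) — !y7 is true.
  15. (y2 || !y5 || y10) — y2 is true.
  16. (y8 || y9 || !y10) — y8 is true.
  17. (!y4 || y3) — !y4 is true.
  18. (!y13 || !y8) — !y13 is true.
  19. (!y7 || !y2 || y6) — !y7 is true.
  20. (!y9 || !y5 || y8) — y8 is true.
  21. (!y9 || y6 || y11) — y11 is true.
  22. (y11 || !y9 || y5) — y11 is true.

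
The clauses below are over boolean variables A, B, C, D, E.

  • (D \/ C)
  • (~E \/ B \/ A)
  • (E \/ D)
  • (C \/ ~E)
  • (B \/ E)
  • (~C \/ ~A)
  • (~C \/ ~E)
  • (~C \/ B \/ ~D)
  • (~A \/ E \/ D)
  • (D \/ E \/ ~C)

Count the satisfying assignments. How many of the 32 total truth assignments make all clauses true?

3

Satisfying assignments:
  A=0 B=1 C=0 D=1 E=0
  A=0 B=1 C=1 D=1 E=0
  A=1 B=1 C=0 D=1 E=0
Count: 3.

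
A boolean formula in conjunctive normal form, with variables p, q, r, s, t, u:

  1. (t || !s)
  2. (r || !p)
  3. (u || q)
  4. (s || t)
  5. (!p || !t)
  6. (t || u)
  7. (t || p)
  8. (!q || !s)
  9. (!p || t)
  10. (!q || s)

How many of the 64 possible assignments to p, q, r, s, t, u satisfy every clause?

4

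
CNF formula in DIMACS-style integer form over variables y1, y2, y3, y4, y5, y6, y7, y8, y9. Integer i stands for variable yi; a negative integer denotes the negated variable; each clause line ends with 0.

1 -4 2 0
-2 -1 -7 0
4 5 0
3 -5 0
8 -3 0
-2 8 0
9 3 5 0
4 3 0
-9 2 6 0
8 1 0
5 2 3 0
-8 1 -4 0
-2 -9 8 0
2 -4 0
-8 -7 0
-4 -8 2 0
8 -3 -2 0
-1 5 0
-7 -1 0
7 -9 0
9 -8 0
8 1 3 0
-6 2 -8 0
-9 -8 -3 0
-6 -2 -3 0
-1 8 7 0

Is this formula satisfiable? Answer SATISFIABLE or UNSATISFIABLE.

UNSATISFIABLE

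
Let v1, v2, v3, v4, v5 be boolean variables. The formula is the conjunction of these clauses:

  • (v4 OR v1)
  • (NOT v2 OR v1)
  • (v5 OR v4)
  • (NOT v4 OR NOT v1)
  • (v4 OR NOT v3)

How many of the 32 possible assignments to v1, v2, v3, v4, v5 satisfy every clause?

Satisfying assignments:
  v1=F v2=F v3=F v4=T v5=F
  v1=F v2=F v3=F v4=T v5=T
  v1=F v2=F v3=T v4=T v5=F
  v1=F v2=F v3=T v4=T v5=T
  v1=T v2=F v3=F v4=F v5=T
  v1=T v2=T v3=F v4=F v5=T
Count: 6.

6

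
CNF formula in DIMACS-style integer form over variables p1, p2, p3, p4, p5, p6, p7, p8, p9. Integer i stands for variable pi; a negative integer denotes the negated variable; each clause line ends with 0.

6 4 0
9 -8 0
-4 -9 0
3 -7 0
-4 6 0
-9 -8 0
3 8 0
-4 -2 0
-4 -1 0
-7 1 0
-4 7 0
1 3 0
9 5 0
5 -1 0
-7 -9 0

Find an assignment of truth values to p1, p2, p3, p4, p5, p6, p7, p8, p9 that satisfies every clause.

p1=True, p2=True, p3=True, p4=False, p5=True, p6=True, p7=False, p8=False, p9=True

p3 occurs only positively in the remaining clauses — set p3 = True.
p5 occurs only positively in the remaining clauses — set p5 = True.
Set p1 = True and propagate.
  then p4 is forced to False.
  then p6 is forced to True.
For the remaining variables, p2 = True, p7 = False, p8 = False, p9 = True works.
Every clause has at least one true literal under this assignment.
Check each clause:
  1. {p4, p6} — p6 is true.
  2. {¬p8, p9} — ¬p8 is true.
  3. {¬p9, ¬p4} — ¬p4 is true.
  4. {p3, ¬p7} — ¬p7 is true.
  5. {p6, ¬p4} — ¬p4 is true.
  6. {¬p8, ¬p9} — ¬p8 is true.
  7. {p8, p3} — p3 is true.
  8. {¬p2, ¬p4} — ¬p4 is true.
  9. {¬p1, ¬p4} — ¬p4 is true.
  10. {p1, ¬p7} — ¬p7 is true.
  11. {¬p4, p7} — ¬p4 is true.
  12. {p1, p3} — p1 is true.
  13. {p9, p5} — p9 is true.
  14. {p5, ¬p1} — p5 is true.
  15. {¬p9, ¬p7} — ¬p7 is true.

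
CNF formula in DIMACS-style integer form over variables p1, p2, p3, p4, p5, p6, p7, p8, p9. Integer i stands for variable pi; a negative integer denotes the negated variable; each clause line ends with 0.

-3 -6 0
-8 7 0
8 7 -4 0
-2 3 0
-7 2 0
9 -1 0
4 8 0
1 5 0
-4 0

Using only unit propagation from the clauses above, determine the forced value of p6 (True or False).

(NOT p4) is a unit clause: p4 = False.
(p4 OR p8) with p4 = False leaves only p8, so p8 = True.
In (p7 OR NOT p8), NOT p8 is now false; p7 must hold, so p7 = True.
(p2 OR NOT p7) with p7 = True leaves only p2, so p2 = True.
In (p3 OR NOT p2), NOT p2 is now false; p3 must hold, so p3 = True.
(NOT p3 OR NOT p6) with p3 = True leaves only NOT p6, so p6 = False.

False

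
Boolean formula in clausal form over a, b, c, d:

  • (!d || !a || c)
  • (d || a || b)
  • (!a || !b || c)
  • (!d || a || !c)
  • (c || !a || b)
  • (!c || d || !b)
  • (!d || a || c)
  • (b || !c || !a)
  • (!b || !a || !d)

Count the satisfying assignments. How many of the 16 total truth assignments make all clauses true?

The models are:
  a=F b=T c=F d=F
Count: 1.

1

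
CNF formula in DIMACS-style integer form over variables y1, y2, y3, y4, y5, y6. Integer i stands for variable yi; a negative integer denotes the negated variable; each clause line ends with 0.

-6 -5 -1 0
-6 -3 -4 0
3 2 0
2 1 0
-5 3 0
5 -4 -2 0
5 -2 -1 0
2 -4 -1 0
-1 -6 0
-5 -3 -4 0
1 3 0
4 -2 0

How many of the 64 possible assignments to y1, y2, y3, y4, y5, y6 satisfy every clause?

Satisfying assignments:
  y1=T y2=F y3=T y4=F y5=F y6=F
  y1=T y2=F y3=T y4=F y5=T y6=F
Count: 2.

2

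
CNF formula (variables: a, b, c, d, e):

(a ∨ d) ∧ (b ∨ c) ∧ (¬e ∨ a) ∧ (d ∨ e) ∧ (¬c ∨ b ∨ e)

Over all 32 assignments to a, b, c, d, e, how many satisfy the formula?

10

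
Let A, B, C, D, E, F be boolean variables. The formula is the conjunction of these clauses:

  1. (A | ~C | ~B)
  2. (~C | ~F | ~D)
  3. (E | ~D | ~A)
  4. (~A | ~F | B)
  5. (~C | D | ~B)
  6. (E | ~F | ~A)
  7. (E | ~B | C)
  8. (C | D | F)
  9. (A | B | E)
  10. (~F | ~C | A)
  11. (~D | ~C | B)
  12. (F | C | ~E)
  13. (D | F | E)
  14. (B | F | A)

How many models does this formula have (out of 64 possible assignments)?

Split on C, then F.
  C=1, F=1: a clause becomes empty — 0.
  C=1, F=0: remaining (A,B,D,E) ∈ {(1,0,0,1); (1,1,1,1)} — 2.
  C=0, F=1: D free; 3 ways for (A,B,E) × 2^1 = 6.
  C=0, F=0: a clause becomes empty — 0.
Total: 0 + 2 + 6 + 0 = 8.

8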